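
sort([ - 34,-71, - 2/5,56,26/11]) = [ - 71, - 34, - 2/5,26/11, 56 ] 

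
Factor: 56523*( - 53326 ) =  - 2^1*3^1*7^1*13^1*83^1 * 227^1*293^1 = - 3014145498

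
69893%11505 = 863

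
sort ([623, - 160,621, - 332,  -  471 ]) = [ - 471, - 332, - 160,621, 623 ] 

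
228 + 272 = 500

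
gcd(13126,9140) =2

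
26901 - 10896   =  16005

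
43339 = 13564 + 29775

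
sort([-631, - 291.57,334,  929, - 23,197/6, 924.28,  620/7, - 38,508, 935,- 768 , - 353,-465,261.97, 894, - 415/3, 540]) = [ - 768, - 631,- 465, - 353 , - 291.57, - 415/3, - 38, - 23, 197/6, 620/7, 261.97, 334,508,  540, 894, 924.28,  929, 935] 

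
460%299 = 161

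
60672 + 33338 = 94010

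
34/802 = 17/401 = 0.04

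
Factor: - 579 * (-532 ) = 308028 = 2^2*3^1*7^1 * 19^1*193^1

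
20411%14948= 5463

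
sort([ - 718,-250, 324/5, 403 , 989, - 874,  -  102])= [ - 874, - 718,  -  250,-102, 324/5, 403, 989]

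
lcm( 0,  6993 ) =0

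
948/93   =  316/31 =10.19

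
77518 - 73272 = 4246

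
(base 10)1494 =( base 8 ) 2726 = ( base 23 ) 2im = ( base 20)3ee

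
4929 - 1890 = 3039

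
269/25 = 10 + 19/25 = 10.76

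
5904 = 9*656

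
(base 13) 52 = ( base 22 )31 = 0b1000011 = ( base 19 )3A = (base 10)67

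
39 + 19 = 58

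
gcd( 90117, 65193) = 93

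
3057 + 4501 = 7558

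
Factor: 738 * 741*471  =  257570118 =2^1*3^4*13^1*19^1*41^1*157^1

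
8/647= 8/647  =  0.01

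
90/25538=45/12769=0.00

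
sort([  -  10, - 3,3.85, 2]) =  [ -10  ,-3,2,3.85]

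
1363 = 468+895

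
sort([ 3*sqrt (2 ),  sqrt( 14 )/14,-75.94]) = [  -  75.94 , sqrt(14 )/14, 3 * sqrt(2 )]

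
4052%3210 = 842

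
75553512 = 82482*916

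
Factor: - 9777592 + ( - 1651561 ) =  - 11429153^1 = - 11429153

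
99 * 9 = 891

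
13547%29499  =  13547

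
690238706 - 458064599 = 232174107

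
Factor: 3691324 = 2^2 *7^1*13^1*10141^1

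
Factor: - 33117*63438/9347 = - 2100876246/9347 =- 2^1  *  3^2 * 7^1*13^( - 1) *19^1*83^1*97^1*109^1* 719^( - 1)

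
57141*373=21313593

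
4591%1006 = 567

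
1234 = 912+322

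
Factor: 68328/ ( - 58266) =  - 2^2*3^(-1 )*73^1 *83^ ( - 1) = - 292/249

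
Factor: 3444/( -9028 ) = -3^1  *  7^1* 37^ (-1) * 41^1*61^(-1 )= - 861/2257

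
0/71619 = 0 = 0.00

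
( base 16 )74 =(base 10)116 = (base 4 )1310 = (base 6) 312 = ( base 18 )68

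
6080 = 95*64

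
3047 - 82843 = -79796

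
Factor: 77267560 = 2^3*5^1*43^1*167^1*269^1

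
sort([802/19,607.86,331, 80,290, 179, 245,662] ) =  [802/19,80,179,245, 290,331,607.86,662] 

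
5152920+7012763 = 12165683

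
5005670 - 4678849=326821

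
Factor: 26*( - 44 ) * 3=-3432=- 2^3*3^1 * 11^1*13^1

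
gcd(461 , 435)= 1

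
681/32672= 681/32672   =  0.02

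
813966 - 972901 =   -  158935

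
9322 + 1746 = 11068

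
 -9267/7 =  - 1324 + 1/7 =- 1323.86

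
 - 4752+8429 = 3677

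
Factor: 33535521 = 3^2*31^1*120199^1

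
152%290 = 152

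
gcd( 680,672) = 8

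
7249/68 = 7249/68  =  106.60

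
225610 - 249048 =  - 23438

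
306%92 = 30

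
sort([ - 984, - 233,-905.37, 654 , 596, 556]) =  [-984  ,-905.37,-233,556, 596,654] 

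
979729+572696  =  1552425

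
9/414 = 1/46  =  0.02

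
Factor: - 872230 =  - 2^1*5^1 * 87223^1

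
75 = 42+33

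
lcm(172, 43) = 172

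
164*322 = 52808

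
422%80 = 22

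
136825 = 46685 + 90140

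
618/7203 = 206/2401 = 0.09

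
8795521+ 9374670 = 18170191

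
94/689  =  94/689 = 0.14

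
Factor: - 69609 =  - 3^1*23203^1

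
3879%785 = 739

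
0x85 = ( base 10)133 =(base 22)61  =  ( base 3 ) 11221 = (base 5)1013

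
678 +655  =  1333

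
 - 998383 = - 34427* 29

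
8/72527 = 8/72527 = 0.00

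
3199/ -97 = - 33 + 2/97 = - 32.98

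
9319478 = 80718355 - 71398877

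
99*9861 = 976239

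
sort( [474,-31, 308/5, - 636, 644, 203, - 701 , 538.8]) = [ - 701, - 636, - 31, 308/5, 203, 474, 538.8,644] 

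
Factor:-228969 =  - 3^2*13^1*19^1*103^1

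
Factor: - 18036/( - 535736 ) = 27/802 = 2^( - 1 ) * 3^3 * 401^( -1)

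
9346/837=11 + 139/837 = 11.17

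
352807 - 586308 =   -  233501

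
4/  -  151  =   -4/151 = -0.03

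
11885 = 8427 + 3458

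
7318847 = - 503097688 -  - 510416535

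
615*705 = 433575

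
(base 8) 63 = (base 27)1O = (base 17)30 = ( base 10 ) 51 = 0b110011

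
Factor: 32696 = 2^3*61^1* 67^1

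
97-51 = 46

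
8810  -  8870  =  - 60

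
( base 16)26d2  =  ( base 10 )9938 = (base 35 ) 83X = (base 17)206a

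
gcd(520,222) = 2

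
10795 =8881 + 1914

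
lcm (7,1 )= 7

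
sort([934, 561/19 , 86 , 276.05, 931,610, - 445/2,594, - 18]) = [ - 445/2, -18,561/19, 86 , 276.05,594,610,931,934]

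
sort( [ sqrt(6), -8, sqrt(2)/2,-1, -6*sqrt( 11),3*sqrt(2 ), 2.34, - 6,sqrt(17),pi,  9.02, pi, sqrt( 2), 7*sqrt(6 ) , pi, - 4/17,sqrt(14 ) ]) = [ - 6*sqrt ( 11 ),-8,  -  6, - 1 ,  -  4/17,sqrt(2)/2, sqrt(2 ), 2.34,sqrt (6), pi, pi, pi, sqrt(14), sqrt( 17 ),3*sqrt(2),9.02,  7 * sqrt( 6 )] 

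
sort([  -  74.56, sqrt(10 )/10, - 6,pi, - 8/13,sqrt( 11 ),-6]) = [ - 74.56, - 6, - 6,-8/13, sqrt( 10 ) /10,pi  ,  sqrt(11 )]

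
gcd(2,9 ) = 1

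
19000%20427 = 19000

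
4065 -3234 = 831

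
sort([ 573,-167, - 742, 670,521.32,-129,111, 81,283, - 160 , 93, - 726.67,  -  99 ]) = [ - 742, - 726.67, - 167,-160, - 129,  -  99, 81,93,111,283,  521.32 , 573,670 ] 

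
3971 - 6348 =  - 2377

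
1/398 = 1/398 = 0.00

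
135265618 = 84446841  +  50818777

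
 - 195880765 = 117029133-312909898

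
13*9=117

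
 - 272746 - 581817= - 854563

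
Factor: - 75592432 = - 2^4*127^1*37201^1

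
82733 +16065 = 98798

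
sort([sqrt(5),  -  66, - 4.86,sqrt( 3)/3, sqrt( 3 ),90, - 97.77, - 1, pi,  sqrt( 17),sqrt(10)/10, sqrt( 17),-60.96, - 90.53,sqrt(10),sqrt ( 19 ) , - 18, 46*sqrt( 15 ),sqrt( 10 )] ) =[ - 97.77,  -  90.53,-66,  -  60.96,-18, -4.86 , - 1 , sqrt(10 ) /10, sqrt( 3) /3,sqrt(3), sqrt(5), pi,sqrt( 10 ),sqrt( 10),sqrt(17),sqrt(17),sqrt (19),90,46 *sqrt(15)]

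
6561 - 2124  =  4437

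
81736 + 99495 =181231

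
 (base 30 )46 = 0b1111110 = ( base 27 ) 4I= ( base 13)99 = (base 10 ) 126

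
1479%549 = 381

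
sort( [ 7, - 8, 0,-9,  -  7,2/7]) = [ - 9, - 8, - 7,  0  ,  2/7, 7]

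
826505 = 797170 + 29335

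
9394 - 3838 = 5556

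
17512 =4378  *4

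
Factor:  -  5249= - 29^1*181^1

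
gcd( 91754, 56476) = 2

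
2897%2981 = 2897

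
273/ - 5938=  - 1 + 5665/5938 = -0.05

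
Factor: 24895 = 5^1*13^1*383^1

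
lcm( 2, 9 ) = 18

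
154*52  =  8008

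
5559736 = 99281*56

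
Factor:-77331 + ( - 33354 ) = - 110685 = - 3^1*5^1*47^1*157^1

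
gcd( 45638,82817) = 1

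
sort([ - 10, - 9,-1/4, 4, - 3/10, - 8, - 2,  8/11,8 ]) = [-10,- 9, - 8 ,-2, - 3/10, - 1/4, 8/11 , 4,8]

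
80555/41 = 1964 + 31/41=1964.76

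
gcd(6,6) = 6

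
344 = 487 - 143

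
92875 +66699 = 159574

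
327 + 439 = 766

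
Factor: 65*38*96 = 2^6*3^1 *5^1*13^1*19^1 = 237120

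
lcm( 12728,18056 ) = 776408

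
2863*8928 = 25560864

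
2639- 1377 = 1262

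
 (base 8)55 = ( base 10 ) 45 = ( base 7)63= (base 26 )1j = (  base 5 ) 140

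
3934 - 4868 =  - 934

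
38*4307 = 163666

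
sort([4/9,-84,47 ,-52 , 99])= [-84,-52 , 4/9,47,99]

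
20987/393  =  53 + 158/393 = 53.40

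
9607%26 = 13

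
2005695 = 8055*249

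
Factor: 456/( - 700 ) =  - 2^1*3^1*5^( - 2) * 7^( - 1 ) * 19^1=- 114/175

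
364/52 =7= 7.00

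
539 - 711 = - 172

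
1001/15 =1001/15= 66.73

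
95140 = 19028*5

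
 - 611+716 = 105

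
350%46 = 28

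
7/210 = 1/30 = 0.03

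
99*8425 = 834075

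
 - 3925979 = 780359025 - 784285004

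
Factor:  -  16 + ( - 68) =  - 84 = -  2^2*3^1*7^1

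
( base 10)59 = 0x3B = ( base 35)1O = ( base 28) 23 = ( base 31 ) 1S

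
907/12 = 75 + 7/12 = 75.58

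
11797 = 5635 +6162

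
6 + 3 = 9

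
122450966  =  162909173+-40458207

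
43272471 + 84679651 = 127952122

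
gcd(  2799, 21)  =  3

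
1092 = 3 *364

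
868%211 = 24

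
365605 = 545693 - 180088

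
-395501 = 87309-482810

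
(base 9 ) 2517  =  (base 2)11101010111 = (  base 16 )757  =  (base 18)5E7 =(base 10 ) 1879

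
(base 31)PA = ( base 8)1421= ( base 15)375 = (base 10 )785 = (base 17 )2c3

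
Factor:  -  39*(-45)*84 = 2^2*3^4*5^1*7^1*13^1 = 147420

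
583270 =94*6205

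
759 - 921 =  - 162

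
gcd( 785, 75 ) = 5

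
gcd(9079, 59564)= 1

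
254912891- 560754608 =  - 305841717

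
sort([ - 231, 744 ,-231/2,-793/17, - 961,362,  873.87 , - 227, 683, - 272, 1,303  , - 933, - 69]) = [ - 961,  -  933, - 272,-231, - 227, - 231/2 , - 69,  -  793/17 , 1, 303,362, 683,744,873.87]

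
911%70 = 1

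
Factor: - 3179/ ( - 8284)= 2^( - 2)*11^1*17^2*19^(  -  1)*109^ ( - 1 )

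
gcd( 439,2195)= 439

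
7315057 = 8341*877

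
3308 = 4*827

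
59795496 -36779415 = 23016081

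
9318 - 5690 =3628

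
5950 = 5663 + 287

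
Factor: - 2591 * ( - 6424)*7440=123835704960=2^7*3^1 *5^1*11^1*31^1*73^1*2591^1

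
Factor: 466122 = 2^1*3^1 * 77687^1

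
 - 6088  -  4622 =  - 10710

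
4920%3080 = 1840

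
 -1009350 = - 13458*75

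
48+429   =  477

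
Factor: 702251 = 11^1*63841^1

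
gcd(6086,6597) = 1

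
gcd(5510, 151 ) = 1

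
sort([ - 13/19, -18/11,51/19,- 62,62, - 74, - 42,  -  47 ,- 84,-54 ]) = [-84 , - 74, - 62, - 54, - 47 ,-42,  -  18/11, - 13/19, 51/19, 62 ] 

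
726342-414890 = 311452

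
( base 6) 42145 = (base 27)7LB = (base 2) 1011000110001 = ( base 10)5681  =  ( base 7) 22364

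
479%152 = 23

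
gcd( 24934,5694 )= 26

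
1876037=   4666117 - 2790080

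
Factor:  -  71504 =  - 2^4*41^1*109^1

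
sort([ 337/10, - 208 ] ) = [-208,337/10 ]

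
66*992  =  65472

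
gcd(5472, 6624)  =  288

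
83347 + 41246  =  124593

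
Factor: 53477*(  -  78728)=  - 2^3*13^1*53^1*757^1*1009^1 = - 4210137256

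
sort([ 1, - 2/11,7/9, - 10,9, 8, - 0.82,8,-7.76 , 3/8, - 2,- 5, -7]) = [-10, - 7.76, - 7, - 5, - 2, - 0.82, - 2/11,3/8,7/9,1, 8, 8 , 9]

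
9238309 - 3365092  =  5873217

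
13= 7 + 6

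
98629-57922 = 40707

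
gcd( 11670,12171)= 3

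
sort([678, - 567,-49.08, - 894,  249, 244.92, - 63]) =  [-894,  -  567, - 63, - 49.08, 244.92, 249,678 ]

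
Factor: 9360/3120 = 3^1=3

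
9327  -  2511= 6816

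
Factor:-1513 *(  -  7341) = 3^1*17^1* 89^1*2447^1=11106933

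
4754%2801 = 1953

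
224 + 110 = 334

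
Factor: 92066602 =2^1*827^1*55663^1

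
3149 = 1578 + 1571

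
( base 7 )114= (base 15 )40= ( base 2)111100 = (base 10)60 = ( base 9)66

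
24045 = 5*4809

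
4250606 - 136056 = 4114550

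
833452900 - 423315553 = 410137347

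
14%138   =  14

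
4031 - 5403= - 1372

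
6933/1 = 6933 =6933.00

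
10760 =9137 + 1623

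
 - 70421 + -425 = -70846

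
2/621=2/621 = 0.00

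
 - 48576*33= -1603008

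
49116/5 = 49116/5 = 9823.20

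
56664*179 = 10142856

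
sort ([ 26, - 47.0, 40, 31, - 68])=[ - 68,- 47.0,26, 31 , 40] 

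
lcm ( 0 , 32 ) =0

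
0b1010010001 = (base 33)ju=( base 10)657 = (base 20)1CH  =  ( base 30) lr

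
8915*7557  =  67370655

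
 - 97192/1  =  -97192 = - 97192.00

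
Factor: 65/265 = 13^1*53^(-1 ) = 13/53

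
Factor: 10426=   2^1* 13^1*401^1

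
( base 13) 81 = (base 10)105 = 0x69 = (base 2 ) 1101001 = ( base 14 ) 77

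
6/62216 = 3/31108 =0.00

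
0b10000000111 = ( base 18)335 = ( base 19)2G5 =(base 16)407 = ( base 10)1031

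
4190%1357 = 119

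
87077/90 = 967 + 47/90 = 967.52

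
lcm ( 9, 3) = 9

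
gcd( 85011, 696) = 3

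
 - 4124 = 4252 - 8376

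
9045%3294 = 2457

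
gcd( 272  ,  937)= 1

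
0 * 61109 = 0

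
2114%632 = 218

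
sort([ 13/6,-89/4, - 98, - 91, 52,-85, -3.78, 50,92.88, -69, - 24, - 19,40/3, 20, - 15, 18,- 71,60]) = [-98, - 91, - 85, - 71,  -  69, - 24, - 89/4, - 19, - 15,-3.78, 13/6,40/3 , 18,  20, 50, 52, 60, 92.88] 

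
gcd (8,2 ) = 2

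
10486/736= 14 + 91/368 = 14.25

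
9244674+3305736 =12550410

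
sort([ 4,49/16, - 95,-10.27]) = [ - 95, - 10.27, 49/16, 4] 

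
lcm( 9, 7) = 63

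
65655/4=65655/4 = 16413.75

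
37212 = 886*42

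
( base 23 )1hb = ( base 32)T3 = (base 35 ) ql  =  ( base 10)931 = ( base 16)3a3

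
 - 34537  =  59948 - 94485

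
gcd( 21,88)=1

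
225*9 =2025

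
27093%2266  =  2167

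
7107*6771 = 48121497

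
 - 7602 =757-8359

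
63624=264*241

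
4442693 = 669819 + 3772874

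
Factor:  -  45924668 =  -2^2*439^1 * 26153^1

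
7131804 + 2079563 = 9211367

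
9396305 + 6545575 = 15941880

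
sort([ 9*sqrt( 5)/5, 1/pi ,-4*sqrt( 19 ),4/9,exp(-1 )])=[ - 4*sqrt(  19 ),1/pi,exp( -1 ), 4/9, 9*sqrt( 5) /5] 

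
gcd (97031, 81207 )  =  1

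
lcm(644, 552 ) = 3864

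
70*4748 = 332360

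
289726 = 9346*31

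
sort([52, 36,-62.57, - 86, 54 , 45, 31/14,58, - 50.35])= [-86, - 62.57, - 50.35, 31/14, 36,45,52, 54,58 ] 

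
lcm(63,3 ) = 63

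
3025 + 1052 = 4077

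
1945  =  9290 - 7345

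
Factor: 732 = 2^2*3^1 * 61^1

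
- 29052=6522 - 35574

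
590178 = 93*6346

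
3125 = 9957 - 6832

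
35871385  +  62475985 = 98347370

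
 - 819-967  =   - 1786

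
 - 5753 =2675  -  8428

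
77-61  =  16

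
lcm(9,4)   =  36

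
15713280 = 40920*384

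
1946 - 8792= - 6846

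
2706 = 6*451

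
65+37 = 102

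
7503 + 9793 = 17296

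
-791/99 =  - 791/99  =  - 7.99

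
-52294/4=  - 13074 + 1/2 = -13073.50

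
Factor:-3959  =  -37^1*107^1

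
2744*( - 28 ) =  - 76832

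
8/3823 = 8/3823 = 0.00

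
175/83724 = 175/83724 = 0.00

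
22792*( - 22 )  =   - 501424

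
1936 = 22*88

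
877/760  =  877/760 = 1.15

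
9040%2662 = 1054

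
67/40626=67/40626=0.00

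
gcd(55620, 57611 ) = 1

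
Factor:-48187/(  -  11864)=2^( - 3 ) * 1483^ ( - 1 ) * 48187^1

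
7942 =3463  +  4479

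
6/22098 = 1/3683 = 0.00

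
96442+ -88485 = 7957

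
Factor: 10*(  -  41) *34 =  - 13940 = - 2^2*5^1 * 17^1 * 41^1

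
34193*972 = 33235596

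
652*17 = 11084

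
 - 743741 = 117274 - 861015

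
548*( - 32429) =-17771092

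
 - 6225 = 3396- 9621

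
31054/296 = 104 + 135/148 = 104.91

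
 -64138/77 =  - 833+3/77 = -  832.96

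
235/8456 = 235/8456=0.03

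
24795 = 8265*3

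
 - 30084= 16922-47006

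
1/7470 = 1/7470 = 0.00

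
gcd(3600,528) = 48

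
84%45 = 39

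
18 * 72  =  1296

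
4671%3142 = 1529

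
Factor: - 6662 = -2^1*3331^1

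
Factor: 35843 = 73^1*491^1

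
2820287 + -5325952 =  - 2505665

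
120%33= 21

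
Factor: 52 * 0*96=0 = 0^1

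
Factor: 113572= 2^2*28393^1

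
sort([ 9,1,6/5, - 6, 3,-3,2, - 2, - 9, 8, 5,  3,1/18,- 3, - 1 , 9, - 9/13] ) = [ - 9, - 6, - 3, -3 , - 2,  -  1,- 9/13,  1/18 , 1,6/5, 2, 3,  3,5,8,9, 9 ]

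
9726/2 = 4863 = 4863.00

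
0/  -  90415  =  0/1 = - 0.00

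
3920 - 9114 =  - 5194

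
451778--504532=956310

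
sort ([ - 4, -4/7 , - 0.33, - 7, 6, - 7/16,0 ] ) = [  -  7, - 4 , - 4/7, - 7/16 ,  -  0.33,0, 6]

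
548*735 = 402780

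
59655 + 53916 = 113571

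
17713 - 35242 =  - 17529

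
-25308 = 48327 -73635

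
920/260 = 46/13 = 3.54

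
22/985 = 22/985  =  0.02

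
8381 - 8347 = 34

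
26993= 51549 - 24556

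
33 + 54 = 87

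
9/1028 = 9/1028 = 0.01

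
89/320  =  89/320 = 0.28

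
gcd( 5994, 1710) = 18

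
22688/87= 260 + 68/87 = 260.78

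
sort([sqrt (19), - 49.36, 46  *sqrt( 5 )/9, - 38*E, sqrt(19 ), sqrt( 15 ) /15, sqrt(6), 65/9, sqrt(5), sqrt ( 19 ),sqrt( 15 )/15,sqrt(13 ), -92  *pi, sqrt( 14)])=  [-92*pi, - 38*E,- 49.36 , sqrt(15 ) /15, sqrt(15)/15, sqrt( 5 ),  sqrt(  6 ), sqrt( 13),  sqrt(14) , sqrt(19 ), sqrt( 19), sqrt(19) , 65/9, 46*sqrt( 5)/9]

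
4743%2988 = 1755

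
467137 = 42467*11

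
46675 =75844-29169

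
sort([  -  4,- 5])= [ - 5,  -  4 ] 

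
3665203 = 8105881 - 4440678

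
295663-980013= - 684350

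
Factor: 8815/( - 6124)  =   - 2^(-2 )*5^1*41^1 * 43^1*1531^( - 1)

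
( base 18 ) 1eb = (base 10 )587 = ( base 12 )40b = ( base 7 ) 1466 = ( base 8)1113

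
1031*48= 49488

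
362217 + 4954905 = 5317122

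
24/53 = 24/53 = 0.45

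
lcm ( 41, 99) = 4059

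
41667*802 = 33416934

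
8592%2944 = 2704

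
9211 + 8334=17545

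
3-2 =1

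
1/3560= 1/3560 = 0.00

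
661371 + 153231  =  814602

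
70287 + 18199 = 88486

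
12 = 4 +8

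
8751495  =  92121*95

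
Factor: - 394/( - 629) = 2^1* 17^( - 1 )*37^( - 1)*197^1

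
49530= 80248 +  - 30718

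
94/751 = 94/751=0.13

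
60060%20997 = 18066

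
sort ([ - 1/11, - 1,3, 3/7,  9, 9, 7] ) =[ - 1,-1/11, 3/7,3,7,9,9]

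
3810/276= 13+37/46 = 13.80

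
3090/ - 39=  - 1030/13  =  -  79.23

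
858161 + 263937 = 1122098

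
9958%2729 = 1771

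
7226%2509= 2208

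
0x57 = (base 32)2n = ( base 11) 7A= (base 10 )87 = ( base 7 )153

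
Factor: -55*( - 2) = 2^1*5^1 * 11^1 = 110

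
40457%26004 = 14453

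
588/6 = 98 = 98.00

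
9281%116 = 1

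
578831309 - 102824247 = 476007062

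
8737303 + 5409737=14147040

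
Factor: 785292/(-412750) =-392646/206375  =  -2^1*3^1*5^( - 3)*13^ ( - 1)*31^1*127^(- 1) * 2111^1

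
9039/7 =9039/7= 1291.29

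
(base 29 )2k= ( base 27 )2o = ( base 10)78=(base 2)1001110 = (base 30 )2i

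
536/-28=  - 20 +6/7 = -19.14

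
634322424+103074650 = 737397074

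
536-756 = -220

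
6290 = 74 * 85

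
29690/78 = 380 + 25/39 = 380.64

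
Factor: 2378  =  2^1*29^1* 41^1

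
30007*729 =21875103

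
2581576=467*5528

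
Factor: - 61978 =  - 2^1*  7^1*19^1 * 233^1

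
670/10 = 67 = 67.00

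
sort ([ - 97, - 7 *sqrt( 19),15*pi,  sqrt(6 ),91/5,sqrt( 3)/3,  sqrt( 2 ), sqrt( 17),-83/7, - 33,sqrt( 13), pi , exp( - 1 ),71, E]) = [ - 97, - 33,- 7*sqrt( 19),-83/7, exp( - 1), sqrt(3)/3,sqrt( 2),sqrt( 6 ),E,pi , sqrt( 13),sqrt(17 ),91/5,15*pi,71]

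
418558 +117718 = 536276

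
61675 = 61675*1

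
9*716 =6444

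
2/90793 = 2/90793  =  0.00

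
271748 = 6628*41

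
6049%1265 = 989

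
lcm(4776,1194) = 4776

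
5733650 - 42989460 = -37255810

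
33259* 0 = 0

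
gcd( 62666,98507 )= 1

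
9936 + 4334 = 14270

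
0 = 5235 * 0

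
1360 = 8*170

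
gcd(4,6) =2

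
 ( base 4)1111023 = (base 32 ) 5AB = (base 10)5451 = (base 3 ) 21110220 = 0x154B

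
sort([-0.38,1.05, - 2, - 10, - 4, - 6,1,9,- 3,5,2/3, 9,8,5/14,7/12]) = [-10, - 6, - 4, - 3, - 2, - 0.38,5/14,7/12, 2/3,1, 1.05,5,8,9,  9 ] 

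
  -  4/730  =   - 2/365 = - 0.01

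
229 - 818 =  - 589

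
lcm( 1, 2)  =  2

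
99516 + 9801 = 109317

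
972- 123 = 849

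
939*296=277944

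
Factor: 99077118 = 2^1 * 3^1*7^2*336997^1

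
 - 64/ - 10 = 32/5 = 6.40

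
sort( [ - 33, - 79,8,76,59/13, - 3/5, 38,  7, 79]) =[-79,-33,  -  3/5, 59/13,  7, 8, 38, 76, 79]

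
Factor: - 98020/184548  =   - 145/273 = - 3^( - 1)*5^1*7^( - 1)*13^( - 1)*29^1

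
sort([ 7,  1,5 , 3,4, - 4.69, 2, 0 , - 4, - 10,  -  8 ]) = [ - 10 , -8, - 4.69, - 4,  0, 1 , 2,3, 4,5,  7 ] 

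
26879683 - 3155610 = 23724073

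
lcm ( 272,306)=2448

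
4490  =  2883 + 1607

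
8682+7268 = 15950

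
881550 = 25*35262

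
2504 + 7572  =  10076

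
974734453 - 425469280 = 549265173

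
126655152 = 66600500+60054652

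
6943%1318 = 353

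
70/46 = 1+12/23 = 1.52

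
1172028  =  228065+943963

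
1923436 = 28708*67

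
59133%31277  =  27856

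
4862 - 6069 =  - 1207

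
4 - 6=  - 2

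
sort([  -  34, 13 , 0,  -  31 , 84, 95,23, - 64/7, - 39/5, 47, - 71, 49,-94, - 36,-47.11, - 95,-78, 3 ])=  [ - 95, - 94,-78, - 71,- 47.11, - 36,- 34,  -  31, - 64/7,-39/5, 0,3,  13,23, 47  ,  49, 84, 95 ]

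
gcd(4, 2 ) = 2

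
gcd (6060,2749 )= 1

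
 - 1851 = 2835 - 4686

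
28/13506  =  14/6753 = 0.00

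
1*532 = 532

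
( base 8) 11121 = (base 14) 19CD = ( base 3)20102200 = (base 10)4689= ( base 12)2869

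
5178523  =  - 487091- - 5665614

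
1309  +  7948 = 9257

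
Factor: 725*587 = 425575 = 5^2*29^1*587^1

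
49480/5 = 9896 = 9896.00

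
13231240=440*30071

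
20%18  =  2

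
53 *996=52788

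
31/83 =31/83 = 0.37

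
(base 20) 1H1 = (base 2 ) 1011100101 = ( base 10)741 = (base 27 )10C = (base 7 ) 2106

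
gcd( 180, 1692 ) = 36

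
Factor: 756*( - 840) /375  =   - 42336/25 = - 2^5*3^3*5^( - 2)*7^2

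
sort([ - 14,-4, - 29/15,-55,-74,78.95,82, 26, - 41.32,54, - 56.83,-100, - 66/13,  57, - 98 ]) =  [ - 100, - 98, - 74,-56.83, - 55,-41.32,-14, - 66/13, - 4, - 29/15,26,54,57 , 78.95,82]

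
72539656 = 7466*9716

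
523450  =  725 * 722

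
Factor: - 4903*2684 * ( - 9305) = 122450561860 =2^2*5^1*11^1 * 61^1*1861^1*4903^1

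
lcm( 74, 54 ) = 1998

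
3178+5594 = 8772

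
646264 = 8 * 80783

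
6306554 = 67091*94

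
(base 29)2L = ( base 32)2F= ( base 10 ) 79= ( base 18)47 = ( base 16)4F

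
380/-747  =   -380/747 = -0.51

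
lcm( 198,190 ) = 18810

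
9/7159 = 9/7159 = 0.00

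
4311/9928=4311/9928 = 0.43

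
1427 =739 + 688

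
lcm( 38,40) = 760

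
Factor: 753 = 3^1 * 251^1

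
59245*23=1362635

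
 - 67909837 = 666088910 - 733998747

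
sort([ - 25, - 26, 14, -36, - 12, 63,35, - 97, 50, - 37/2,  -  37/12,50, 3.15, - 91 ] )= [-97, - 91, - 36, - 26, - 25, - 37/2, - 12, - 37/12 , 3.15, 14,35, 50, 50, 63 ]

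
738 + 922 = 1660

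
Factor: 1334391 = 3^1*23^1*83^1 * 233^1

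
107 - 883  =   - 776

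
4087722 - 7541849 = -3454127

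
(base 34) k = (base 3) 202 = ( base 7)26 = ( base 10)20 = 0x14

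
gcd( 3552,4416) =96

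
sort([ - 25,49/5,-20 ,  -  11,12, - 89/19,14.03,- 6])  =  [ - 25, - 20, - 11, - 6, - 89/19, 49/5, 12,14.03]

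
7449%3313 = 823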